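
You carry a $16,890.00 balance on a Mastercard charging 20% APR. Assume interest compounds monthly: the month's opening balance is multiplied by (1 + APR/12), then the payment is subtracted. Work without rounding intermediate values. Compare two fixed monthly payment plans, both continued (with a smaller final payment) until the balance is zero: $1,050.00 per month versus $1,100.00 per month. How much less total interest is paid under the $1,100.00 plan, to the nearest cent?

$154.77

Monthly rate r = 20%/12 = 1.66667% = 0.0166667.
At $1,050.00/mo: n = ⌈−ln(1 − rB₀/P)/ln(1+r)⌉ = 19 payments (last $926.91); total interest = total paid − $16,890.00 = $2,936.91.
At $1,100.00/mo: 18 payments (last $972.14); total interest $2,782.14.
Interest saved = $2,936.91 − $2,782.14 = $154.77.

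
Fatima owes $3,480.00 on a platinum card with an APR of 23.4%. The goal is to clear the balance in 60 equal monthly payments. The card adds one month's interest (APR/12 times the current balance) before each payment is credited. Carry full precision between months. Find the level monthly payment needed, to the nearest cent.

$98.90

Monthly rate r = 23.4%/12 = 1.95% = 0.0195.
Level-payment amortization: P = B₀·r / (1 − (1+r)^(−n)) = 3480.00·0.0195 / (1 − 1.0195^(−60)).
Denominator 1 − (1+r)^(−60) = 0.686118158.
P = 67.86 / 0.686118158 ≈ 98.90.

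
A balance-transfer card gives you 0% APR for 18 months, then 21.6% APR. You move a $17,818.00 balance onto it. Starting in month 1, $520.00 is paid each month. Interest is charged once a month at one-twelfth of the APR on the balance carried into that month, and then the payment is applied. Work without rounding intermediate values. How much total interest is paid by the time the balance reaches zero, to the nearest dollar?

$1,640

Promo months 1–18 at r₀ = 0%/12 = 0; months 19+ at r₁ = 21.6%/12 = 0.018.
After month 18 (no interest yet): B = $17,818.00 − 18·$520.00 = $8,458.00.
Then at r₁ with $520.00/mo: n₂ = −ln(1 − r₁·B/P)/ln(1+r₁) ≈ 19.42 → 20 more payments.
Total paid = 37·$520.00 + $218.30 = $19,458.30; interest = $19,458.30 − $17,818.00 = $1,640.30.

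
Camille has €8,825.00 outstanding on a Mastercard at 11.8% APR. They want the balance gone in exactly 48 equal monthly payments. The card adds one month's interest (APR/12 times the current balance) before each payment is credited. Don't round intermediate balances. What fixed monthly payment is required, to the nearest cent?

Monthly rate r = 11.8%/12 = 0.983333% = 0.00983333.
Level-payment amortization: P = B₀·r / (1 − (1+r)^(−n)) = 8825.00·0.00983333 / (1 − 1.00983^(−48)).
Denominator 1 − (1+r)^(−48) = 0.374806724.
P = 86.7792 / 0.374806724 ≈ 231.53.

€231.53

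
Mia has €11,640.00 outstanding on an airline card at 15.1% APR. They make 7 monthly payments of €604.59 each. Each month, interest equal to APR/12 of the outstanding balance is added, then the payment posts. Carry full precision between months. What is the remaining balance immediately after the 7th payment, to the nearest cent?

€8,309.53

Monthly rate r = 15.1%/12 = 1.25833% = 0.0125833.
Each month: B ← B·(1+r) − €604.59.
Month 1: interest €146.47; balance after payment €11,181.88.
Month 2: interest €140.71; balance after payment €10,718.00.
Month 3: interest €134.87; balance after payment €10,248.27.
Month 4: interest €128.96; balance after payment €9,772.64.
Month 5: interest €122.97; balance after payment €9,291.02.
Month 6: interest €116.91; balance after payment €8,803.35.
Month 7: interest €110.78; balance after payment €8,309.53.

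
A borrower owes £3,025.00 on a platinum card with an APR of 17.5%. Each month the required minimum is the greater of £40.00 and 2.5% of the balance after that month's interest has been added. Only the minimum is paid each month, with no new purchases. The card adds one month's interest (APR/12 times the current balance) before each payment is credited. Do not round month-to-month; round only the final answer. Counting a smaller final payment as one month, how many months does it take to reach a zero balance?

120 months

Monthly rate r = 17.5%/12 = 1.45833% = 0.0145833.
While 2.5% of the post-interest balance exceeds £40.00, each month B ← (B·(1+r))·(1 − 0.025), i.e. B shrinks by the factor (1+r)·0.975 = 0.98922.
This holds for months 1–61. Entering month 62 the balance is £1,561.56; 2.5% of the post-interest balance is now below £40.00, so the flat £40.00 minimum applies from here.
From month 62 a fixed £40.00 at rate r clears £1,561.56 in 59 more payments. Total: 61 + 59 = 120 months.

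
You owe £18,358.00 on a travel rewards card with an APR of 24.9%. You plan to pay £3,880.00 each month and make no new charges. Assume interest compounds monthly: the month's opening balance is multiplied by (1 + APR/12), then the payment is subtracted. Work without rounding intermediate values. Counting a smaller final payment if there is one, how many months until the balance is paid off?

6 months

Monthly rate r = 24.9%/12 = 2.075% = 0.02075.
Recurrence: B ← B·(1+r) − £3,880.00.
Month 1: interest £380.93; balance after payment £14,858.93.
Month 2: interest £308.32; balance after payment £11,287.25.
Month 3: interest £234.21; balance after payment £7,641.46.
Month 4: interest £158.56; balance after payment £3,920.02.
Month 5: interest £81.34; balance after payment £121.36.
Month 6: interest £2.52; balance after payment £0.00.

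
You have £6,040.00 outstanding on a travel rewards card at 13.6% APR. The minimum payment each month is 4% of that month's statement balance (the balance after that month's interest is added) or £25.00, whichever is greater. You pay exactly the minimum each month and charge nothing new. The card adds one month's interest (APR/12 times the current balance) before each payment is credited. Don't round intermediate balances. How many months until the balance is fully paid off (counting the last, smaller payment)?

Monthly rate r = 13.6%/12 = 1.13333% = 0.0113333.
While 4% of the post-interest balance exceeds £25.00, each month B ← (B·(1+r))·(1 − 0.04), i.e. B shrinks by the factor (1+r)·0.96 = 0.97088.
This holds for months 1–78. Entering month 79 the balance is £602.49; 4% of the post-interest balance is now below £25.00, so the flat £25.00 minimum applies from here.
From month 79 a fixed £25.00 at rate r clears £602.49 in 29 more payments. Total: 78 + 29 = 107 months.

107 months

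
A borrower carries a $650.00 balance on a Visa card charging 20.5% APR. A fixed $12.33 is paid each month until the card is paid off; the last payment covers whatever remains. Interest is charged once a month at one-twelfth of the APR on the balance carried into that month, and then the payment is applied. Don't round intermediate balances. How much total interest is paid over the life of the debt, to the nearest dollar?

Monthly rate r = 20.5%/12 = 1.70833% = 0.0170833.
Payoff takes n = ⌈−ln(1 − rB₀/P)/ln(1+r)⌉ = ⌈136.278⌉ = 137 payments; the last is $3.44.
Total paid = 136·$12.33 + $3.44 = $1,680.32.
Total interest = total paid − principal = $1,680.32 − $650.00 = $1,030.32.

$1,030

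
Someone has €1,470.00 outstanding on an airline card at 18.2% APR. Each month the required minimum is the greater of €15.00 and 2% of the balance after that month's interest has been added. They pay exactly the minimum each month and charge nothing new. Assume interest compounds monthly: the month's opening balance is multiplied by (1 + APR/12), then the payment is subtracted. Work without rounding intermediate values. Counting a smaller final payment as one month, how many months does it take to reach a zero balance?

Monthly rate r = 18.2%/12 = 1.51667% = 0.0151667.
While 2% of the post-interest balance exceeds €15.00, each month B ← (B·(1+r))·(1 − 0.02), i.e. B shrinks by the factor (1+r)·0.98 = 0.99486.
This holds for months 1–134. Entering month 135 the balance is €737.25; 2% of the post-interest balance is now below €15.00, so the flat €15.00 minimum applies from here.
From month 135 a fixed €15.00 at rate r clears €737.25 in 91 more payments. Total: 134 + 91 = 225 months.

225 months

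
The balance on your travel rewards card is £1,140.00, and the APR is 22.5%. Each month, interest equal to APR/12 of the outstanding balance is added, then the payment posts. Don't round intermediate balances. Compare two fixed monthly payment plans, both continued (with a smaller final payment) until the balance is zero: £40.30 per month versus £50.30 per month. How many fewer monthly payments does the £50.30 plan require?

11 fewer payments

Monthly rate r = 22.5%/12 = 1.875% = 0.01875.
At £40.30/mo: n = ⌈−ln(1 − rB₀/P)/ln(1+r)⌉ = 41 payments (last £27.88); total interest = total paid − £1,140.00 = £499.88.
At £50.30/mo: 30 payments (last £39.57); total interest £358.27.
Payments saved = 41 − 30 = 11.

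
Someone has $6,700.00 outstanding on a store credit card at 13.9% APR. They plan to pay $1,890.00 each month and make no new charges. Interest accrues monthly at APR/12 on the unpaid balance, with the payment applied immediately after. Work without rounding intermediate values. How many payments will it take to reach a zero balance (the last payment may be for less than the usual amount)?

4 payments

Monthly rate r = 13.9%/12 = 1.15833% = 0.0115833.
Recurrence: B ← B·(1+r) − $1,890.00.
Month 1: interest $77.61; balance after payment $4,887.61.
Month 2: interest $56.61; balance after payment $3,054.22.
Month 3: interest $35.38; balance after payment $1,199.60.
Month 4: interest $13.90; balance after payment $0.00.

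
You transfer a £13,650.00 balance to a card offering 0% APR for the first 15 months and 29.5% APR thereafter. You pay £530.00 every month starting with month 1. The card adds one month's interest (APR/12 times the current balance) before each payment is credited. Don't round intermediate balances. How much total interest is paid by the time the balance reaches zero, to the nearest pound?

£1,002

Promo months 1–15 at r₀ = 0%/12 = 0; months 16+ at r₁ = 29.5%/12 = 0.0245833.
After month 15 (no interest yet): B = £13,650.00 − 15·£530.00 = £5,700.00.
Then at r₁ with £530.00/mo: n₂ = −ln(1 − r₁·B/P)/ln(1+r₁) ≈ 12.64 → 13 more payments.
Total paid = 27·£530.00 + £342.32 = £14,652.32; interest = £14,652.32 − £13,650.00 = £1,002.32.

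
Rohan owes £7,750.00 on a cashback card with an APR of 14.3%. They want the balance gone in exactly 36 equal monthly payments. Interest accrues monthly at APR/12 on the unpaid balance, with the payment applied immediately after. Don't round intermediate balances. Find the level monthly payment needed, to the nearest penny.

£266.01

Monthly rate r = 14.3%/12 = 1.19167% = 0.0119167.
Level-payment amortization: P = B₀·r / (1 − (1+r)^(−n)) = 7750.00·0.0119167 / (1 − 1.01192^(−36)).
Denominator 1 − (1+r)^(−36) = 0.347186635.
P = 92.3542 / 0.347186635 ≈ 266.01.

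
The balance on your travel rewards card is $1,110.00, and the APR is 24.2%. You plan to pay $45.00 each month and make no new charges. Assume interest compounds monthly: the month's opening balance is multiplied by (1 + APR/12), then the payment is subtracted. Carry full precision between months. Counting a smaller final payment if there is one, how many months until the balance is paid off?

35 months

Monthly rate r = 24.2%/12 = 2.01667% = 0.0201667.
Recurrence: B ← B·(1+r) − $45.00.
Month 1: interest $22.38; balance after payment $1,087.38.
Month 2: interest $21.93; balance after payment $1,064.31.
Closed form: n = −ln(1 − rB₀/P)/ln(1+r) = −ln(0.50256)/ln(1.02017) ≈ 34.461, so the balance reaches zero during payment 35.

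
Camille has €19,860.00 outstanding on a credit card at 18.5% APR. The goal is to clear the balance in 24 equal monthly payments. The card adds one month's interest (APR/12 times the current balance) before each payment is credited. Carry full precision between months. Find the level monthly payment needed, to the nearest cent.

Monthly rate r = 18.5%/12 = 1.54167% = 0.0154167.
Level-payment amortization: P = B₀·r / (1 − (1+r)^(−n)) = 19860.00·0.0154167 / (1 − 1.01542^(−24)).
Denominator 1 − (1+r)^(−24) = 0.307312899.
P = 306.175 / 0.307312899 ≈ 996.30.

€996.30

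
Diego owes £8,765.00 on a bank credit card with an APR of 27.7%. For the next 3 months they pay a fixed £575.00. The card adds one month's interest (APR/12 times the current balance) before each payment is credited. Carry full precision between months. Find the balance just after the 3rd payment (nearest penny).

£7,620.97

Monthly rate r = 27.7%/12 = 2.30833% = 0.0230833.
Each month: B ← B·(1+r) − £575.00.
Month 1: interest £202.33; balance after payment £8,392.33.
Month 2: interest £193.72; balance after payment £8,011.05.
Month 3: interest £184.92; balance after payment £7,620.97.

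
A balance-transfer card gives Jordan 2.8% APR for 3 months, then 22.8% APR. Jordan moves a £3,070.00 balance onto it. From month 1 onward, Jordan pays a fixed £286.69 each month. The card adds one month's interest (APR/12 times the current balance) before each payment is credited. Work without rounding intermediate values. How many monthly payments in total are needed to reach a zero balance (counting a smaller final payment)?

12 payments

Promo months 1–3 at r₀ = 2.8%/12 = 0.00233333; months 4+ at r₁ = 22.8%/12 = 0.019.
After month 3: iterate B ← B·(1+r₀) − £286.69 for 3 months → £2,229.46.
Then at r₁ with £286.69/mo: n₂ = −ln(1 − r₁·B/P)/ln(1+r₁) ≈ 8.49 → 9 more payments.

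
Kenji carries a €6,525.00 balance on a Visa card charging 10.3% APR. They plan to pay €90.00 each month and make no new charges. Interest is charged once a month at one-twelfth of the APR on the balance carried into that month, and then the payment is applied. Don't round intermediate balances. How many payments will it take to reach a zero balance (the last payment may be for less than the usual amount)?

114 months

Monthly rate r = 10.3%/12 = 0.858333% = 0.00858333.
Recurrence: B ← B·(1+r) − €90.00.
Month 1: interest €56.01; balance after payment €6,491.01.
Month 2: interest €55.71; balance after payment €6,456.72.
Closed form: n = −ln(1 − rB₀/P)/ln(1+r) = −ln(0.37771)/ln(1.00858) ≈ 113.919, so the balance reaches zero during payment 114.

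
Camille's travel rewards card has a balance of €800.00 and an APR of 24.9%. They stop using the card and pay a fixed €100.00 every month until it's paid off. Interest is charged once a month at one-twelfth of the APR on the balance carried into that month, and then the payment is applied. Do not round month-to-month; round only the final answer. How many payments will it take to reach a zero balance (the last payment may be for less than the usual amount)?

Monthly rate r = 24.9%/12 = 2.075% = 0.02075.
Recurrence: B ← B·(1+r) − €100.00.
Month 1: interest €16.60; balance after payment €716.60.
Month 2: interest €14.87; balance after payment €631.47.
Closed form: n = −ln(1 − rB₀/P)/ln(1+r) = −ln(0.834)/ln(1.02075) ≈ 8.838, so the balance reaches zero during payment 9.

9 months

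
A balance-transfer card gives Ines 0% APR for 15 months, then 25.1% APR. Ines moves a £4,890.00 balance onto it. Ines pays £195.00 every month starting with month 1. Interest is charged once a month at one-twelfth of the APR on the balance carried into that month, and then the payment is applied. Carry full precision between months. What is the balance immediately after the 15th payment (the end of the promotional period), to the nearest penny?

Promo months 1–15 at r₀ = 0%/12 = 0; months 16+ at r₁ = 25.1%/12 = 0.0209167.
After month 15 (no interest yet): B = £4,890.00 − 15·£195.00 = £1,965.00.

£1,965.00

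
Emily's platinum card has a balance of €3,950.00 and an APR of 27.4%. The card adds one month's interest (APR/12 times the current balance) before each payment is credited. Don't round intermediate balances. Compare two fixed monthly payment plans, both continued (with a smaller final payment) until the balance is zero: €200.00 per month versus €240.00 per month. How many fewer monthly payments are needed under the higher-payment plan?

6 fewer payments

Monthly rate r = 27.4%/12 = 2.28333% = 0.0228333.
At €200.00/mo: n = ⌈−ln(1 − rB₀/P)/ln(1+r)⌉ = 27 payments (last €112.09); total interest = total paid − €3,950.00 = €1,362.09.
At €240.00/mo: 21 payments (last €210.26); total interest €1,060.26.
Payments saved = 27 − 21 = 6.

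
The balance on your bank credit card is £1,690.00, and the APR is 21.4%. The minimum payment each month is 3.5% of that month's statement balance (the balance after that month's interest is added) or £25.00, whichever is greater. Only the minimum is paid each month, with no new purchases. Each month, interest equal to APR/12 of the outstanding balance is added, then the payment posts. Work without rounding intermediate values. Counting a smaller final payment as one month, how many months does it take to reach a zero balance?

89 months

Monthly rate r = 21.4%/12 = 1.78333% = 0.0178333.
While 3.5% of the post-interest balance exceeds £25.00, each month B ← (B·(1+r))·(1 − 0.035), i.e. B shrinks by the factor (1+r)·0.965 = 0.98221.
This holds for months 1–49. Entering month 50 the balance is £701.26; 3.5% of the post-interest balance is now below £25.00, so the flat £25.00 minimum applies from here.
From month 50 a fixed £25.00 at rate r clears £701.26 in 40 more payments. Total: 49 + 40 = 89 months.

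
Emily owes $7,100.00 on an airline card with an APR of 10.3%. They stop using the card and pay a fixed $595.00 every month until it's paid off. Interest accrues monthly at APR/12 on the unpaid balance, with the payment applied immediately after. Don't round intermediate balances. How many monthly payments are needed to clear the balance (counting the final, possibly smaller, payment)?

Monthly rate r = 10.3%/12 = 0.858333% = 0.00858333.
Recurrence: B ← B·(1+r) − $595.00.
Month 1: interest $60.94; balance after payment $6,565.94.
Month 2: interest $56.36; balance after payment $6,027.30.
Closed form: n = −ln(1 − rB₀/P)/ln(1+r) = −ln(0.89758)/ln(1.00858) ≈ 12.643, so the balance reaches zero during payment 13.

13 months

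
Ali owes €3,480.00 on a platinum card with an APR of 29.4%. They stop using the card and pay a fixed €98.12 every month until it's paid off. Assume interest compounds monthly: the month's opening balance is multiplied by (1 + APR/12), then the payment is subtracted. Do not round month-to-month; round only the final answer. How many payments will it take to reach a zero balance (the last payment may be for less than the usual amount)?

Monthly rate r = 29.4%/12 = 2.45% = 0.0245.
Recurrence: B ← B·(1+r) − €98.12.
Month 1: interest €85.26; balance after payment €3,467.14.
Month 2: interest €84.94; balance after payment €3,453.96.
Closed form: n = −ln(1 − rB₀/P)/ln(1+r) = −ln(0.13106)/ln(1.0245) ≈ 83.954, so the balance reaches zero during payment 84.

84 payments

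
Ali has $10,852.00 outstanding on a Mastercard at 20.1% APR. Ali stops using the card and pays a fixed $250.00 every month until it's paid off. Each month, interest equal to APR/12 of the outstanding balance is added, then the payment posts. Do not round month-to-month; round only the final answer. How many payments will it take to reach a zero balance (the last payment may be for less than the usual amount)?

79 months

Monthly rate r = 20.1%/12 = 1.675% = 0.01675.
Recurrence: B ← B·(1+r) − $250.00.
Month 1: interest $181.77; balance after payment $10,783.77.
Month 2: interest $180.63; balance after payment $10,714.40.
Closed form: n = −ln(1 − rB₀/P)/ln(1+r) = −ln(0.27292)/ln(1.01675) ≈ 78.175, so the balance reaches zero during payment 79.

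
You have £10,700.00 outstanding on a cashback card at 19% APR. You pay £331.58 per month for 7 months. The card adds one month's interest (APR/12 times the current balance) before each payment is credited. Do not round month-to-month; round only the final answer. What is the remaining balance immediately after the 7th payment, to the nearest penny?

Monthly rate r = 19%/12 = 1.58333% = 0.0158333.
Each month: B ← B·(1+r) − £331.58.
Month 1: interest £169.42; balance after payment £10,537.84.
Month 2: interest £166.85; balance after payment £10,373.11.
Month 3: interest £164.24; balance after payment £10,205.77.
Month 4: interest £161.59; balance after payment £10,035.78.
Month 5: interest £158.90; balance after payment £9,863.10.
Month 6: interest £156.17; balance after payment £9,687.68.
Month 7: interest £153.39; balance after payment £9,509.49.

£9,509.49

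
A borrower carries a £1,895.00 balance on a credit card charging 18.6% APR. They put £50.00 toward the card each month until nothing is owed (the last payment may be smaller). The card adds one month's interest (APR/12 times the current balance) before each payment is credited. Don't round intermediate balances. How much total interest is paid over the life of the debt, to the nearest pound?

Monthly rate r = 18.6%/12 = 1.55% = 0.0155.
Payoff takes n = ⌈−ln(1 − rB₀/P)/ln(1+r)⌉ = ⌈57.564⌉ = 58 payments; the last is £28.29.
Total paid = 57·£50.00 + £28.29 = £2,878.29.
Total interest = total paid − principal = £2,878.29 − £1,895.00 = £983.29.

£983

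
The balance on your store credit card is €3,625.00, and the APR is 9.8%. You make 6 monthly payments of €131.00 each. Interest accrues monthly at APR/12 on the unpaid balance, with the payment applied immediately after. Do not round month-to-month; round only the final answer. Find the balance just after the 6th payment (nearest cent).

Monthly rate r = 9.8%/12 = 0.816667% = 0.00816667.
Each month: B ← B·(1+r) − €131.00.
Month 1: interest €29.60; balance after payment €3,523.60.
Month 2: interest €28.78; balance after payment €3,421.38.
Month 3: interest €27.94; balance after payment €3,318.32.
Month 4: interest €27.10; balance after payment €3,214.42.
Month 5: interest €26.25; balance after payment €3,109.67.
Month 6: interest €25.40; balance after payment €3,004.07.

€3,004.07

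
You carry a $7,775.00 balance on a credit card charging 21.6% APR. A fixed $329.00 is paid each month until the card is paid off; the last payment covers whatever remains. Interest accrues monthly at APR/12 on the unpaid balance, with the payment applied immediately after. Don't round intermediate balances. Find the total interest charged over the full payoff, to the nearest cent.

Monthly rate r = 21.6%/12 = 1.8% = 0.018.
Payoff takes n = ⌈−ln(1 − rB₀/P)/ln(1+r)⌉ = ⌈31.057⌉ = 32 payments; the last is $18.76.
Total paid = 31·$329.00 + $18.76 = $10,217.76.
Total interest = total paid − principal = $10,217.76 − $7,775.00 = $2,442.76.

$2,442.76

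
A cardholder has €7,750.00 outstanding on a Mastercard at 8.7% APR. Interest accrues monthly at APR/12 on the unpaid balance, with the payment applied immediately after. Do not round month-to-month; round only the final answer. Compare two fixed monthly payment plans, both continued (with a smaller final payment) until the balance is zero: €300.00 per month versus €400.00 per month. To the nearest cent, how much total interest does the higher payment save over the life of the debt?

Monthly rate r = 8.7%/12 = 0.725% = 0.00725.
At €300.00/mo: n = ⌈−ln(1 − rB₀/P)/ln(1+r)⌉ = 29 payments (last €212.66); total interest = total paid − €7,750.00 = €862.66.
At €400.00/mo: 21 payments (last €381.64); total interest €631.64.
Interest saved = €862.66 − €631.64 = €231.02.

€231.02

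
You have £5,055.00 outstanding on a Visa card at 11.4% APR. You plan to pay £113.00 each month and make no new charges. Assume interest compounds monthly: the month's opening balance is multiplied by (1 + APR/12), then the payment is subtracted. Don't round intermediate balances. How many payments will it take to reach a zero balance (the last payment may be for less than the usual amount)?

59 months

Monthly rate r = 11.4%/12 = 0.95% = 0.0095.
Recurrence: B ← B·(1+r) − £113.00.
Month 1: interest £48.02; balance after payment £4,990.02.
Month 2: interest £47.41; balance after payment £4,924.43.
Closed form: n = −ln(1 − rB₀/P)/ln(1+r) = −ln(0.57502)/ln(1.0095) ≈ 58.523, so the balance reaches zero during payment 59.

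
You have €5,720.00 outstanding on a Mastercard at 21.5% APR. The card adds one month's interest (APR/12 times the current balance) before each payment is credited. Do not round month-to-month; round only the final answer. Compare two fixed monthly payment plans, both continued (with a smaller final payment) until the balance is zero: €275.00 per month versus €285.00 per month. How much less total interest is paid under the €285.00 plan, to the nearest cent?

Monthly rate r = 21.5%/12 = 1.79167% = 0.0179167.
At €275.00/mo: n = ⌈−ln(1 − rB₀/P)/ln(1+r)⌉ = 27 payments (last €71.20); total interest = total paid − €5,720.00 = €1,501.20.
At €285.00/mo: 26 payments (last €27.44); total interest €1,432.44.
Interest saved = €1,501.20 − €1,432.44 = €68.76.

€68.76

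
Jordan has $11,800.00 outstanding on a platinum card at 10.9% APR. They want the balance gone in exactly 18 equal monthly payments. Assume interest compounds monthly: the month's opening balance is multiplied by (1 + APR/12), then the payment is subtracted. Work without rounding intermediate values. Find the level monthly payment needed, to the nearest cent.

Monthly rate r = 10.9%/12 = 0.908333% = 0.00908333.
Level-payment amortization: P = B₀·r / (1 − (1+r)^(−n)) = 11800.00·0.00908333 / (1 − 1.00908^(−18)).
Denominator 1 − (1+r)^(−18) = 0.150206503.
P = 107.183 / 0.150206503 ≈ 713.57.

$713.57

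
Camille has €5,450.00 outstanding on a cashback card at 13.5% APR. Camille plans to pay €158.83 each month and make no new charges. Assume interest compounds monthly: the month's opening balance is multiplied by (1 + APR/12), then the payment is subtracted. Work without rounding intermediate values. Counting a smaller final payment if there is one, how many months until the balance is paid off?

Monthly rate r = 13.5%/12 = 1.125% = 0.01125.
Recurrence: B ← B·(1+r) − €158.83.
Month 1: interest €61.31; balance after payment €5,352.48.
Month 2: interest €60.22; balance after payment €5,253.87.
Closed form: n = −ln(1 − rB₀/P)/ln(1+r) = −ln(0.61397)/ln(1.01125) ≈ 43.604, so the balance reaches zero during payment 44.

44 months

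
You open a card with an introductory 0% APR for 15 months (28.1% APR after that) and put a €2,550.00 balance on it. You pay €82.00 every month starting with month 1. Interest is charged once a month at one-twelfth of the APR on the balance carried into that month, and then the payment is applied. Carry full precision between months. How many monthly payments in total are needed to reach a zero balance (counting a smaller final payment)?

36 months

Promo months 1–15 at r₀ = 0%/12 = 0; months 16+ at r₁ = 28.1%/12 = 0.0234167.
After month 15 (no interest yet): B = €2,550.00 − 15·€82.00 = €1,320.00.
Then at r₁ with €82.00/mo: n₂ = −ln(1 − r₁·B/P)/ln(1+r₁) ≈ 20.44 → 21 more payments.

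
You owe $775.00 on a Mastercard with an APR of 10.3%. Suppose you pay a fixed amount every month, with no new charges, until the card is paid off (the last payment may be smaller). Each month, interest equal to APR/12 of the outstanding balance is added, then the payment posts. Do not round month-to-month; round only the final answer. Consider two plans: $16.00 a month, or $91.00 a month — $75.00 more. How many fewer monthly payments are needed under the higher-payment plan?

Monthly rate r = 10.3%/12 = 0.858333% = 0.00858333.
At $16.00/mo: n = ⌈−ln(1 − rB₀/P)/ln(1+r)⌉ = 63 payments (last $14.12); total interest = total paid − $775.00 = $231.12.
At $91.00/mo: 9 payments (last $80.28); total interest $33.28.
Payments saved = 63 − 9 = 54.

54 fewer payments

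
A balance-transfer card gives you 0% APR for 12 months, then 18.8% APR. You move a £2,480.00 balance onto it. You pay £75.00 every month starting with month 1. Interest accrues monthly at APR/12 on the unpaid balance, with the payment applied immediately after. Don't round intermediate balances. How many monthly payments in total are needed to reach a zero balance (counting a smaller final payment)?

Promo months 1–12 at r₀ = 0%/12 = 0; months 13+ at r₁ = 18.8%/12 = 0.0156667.
After month 12 (no interest yet): B = £2,480.00 − 12·£75.00 = £1,580.00.
Then at r₁ with £75.00/mo: n₂ = −ln(1 − r₁·B/P)/ln(1+r₁) ≈ 25.77 → 26 more payments.

38 payments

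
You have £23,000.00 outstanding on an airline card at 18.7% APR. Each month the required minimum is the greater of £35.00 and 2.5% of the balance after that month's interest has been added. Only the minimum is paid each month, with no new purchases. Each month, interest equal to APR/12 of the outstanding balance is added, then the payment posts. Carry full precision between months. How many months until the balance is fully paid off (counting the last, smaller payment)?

348 months

Monthly rate r = 18.7%/12 = 1.55833% = 0.0155833.
While 2.5% of the post-interest balance exceeds £35.00, each month B ← (B·(1+r))·(1 − 0.025), i.e. B shrinks by the factor (1+r)·0.975 = 0.99019.
This holds for months 1–286. Entering month 287 the balance is £1,373.09; 2.5% of the post-interest balance is now below £35.00, so the flat £35.00 minimum applies from here.
From month 287 a fixed £35.00 at rate r clears £1,373.09 in 62 more payments. Total: 286 + 62 = 348 months.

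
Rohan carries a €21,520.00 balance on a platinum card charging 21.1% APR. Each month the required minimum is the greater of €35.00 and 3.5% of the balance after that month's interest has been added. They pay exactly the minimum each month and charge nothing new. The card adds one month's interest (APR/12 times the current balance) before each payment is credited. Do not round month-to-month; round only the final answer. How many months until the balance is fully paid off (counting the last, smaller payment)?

Monthly rate r = 21.1%/12 = 1.75833% = 0.0175833.
While 3.5% of the post-interest balance exceeds €35.00, each month B ← (B·(1+r))·(1 − 0.035), i.e. B shrinks by the factor (1+r)·0.965 = 0.98197.
This holds for months 1–170. Entering month 171 the balance is €975.85; 3.5% of the post-interest balance is now below €35.00, so the flat €35.00 minimum applies from here.
From month 171 a fixed €35.00 at rate r clears €975.85 in 39 more payments. Total: 170 + 39 = 209 months.

209 months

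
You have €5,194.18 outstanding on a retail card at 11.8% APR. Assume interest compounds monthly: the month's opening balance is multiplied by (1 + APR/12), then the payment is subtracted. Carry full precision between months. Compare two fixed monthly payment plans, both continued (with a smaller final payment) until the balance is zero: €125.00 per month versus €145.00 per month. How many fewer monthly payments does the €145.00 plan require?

9 fewer payments

Monthly rate r = 11.8%/12 = 0.983333% = 0.00983333.
At €125.00/mo: n = ⌈−ln(1 − rB₀/P)/ln(1+r)⌉ = 54 payments (last €85.17); total interest = total paid − €5,194.18 = €1,515.99.
At €145.00/mo: 45 payments (last €54.93); total interest €1,240.75.
Payments saved = 54 − 45 = 9.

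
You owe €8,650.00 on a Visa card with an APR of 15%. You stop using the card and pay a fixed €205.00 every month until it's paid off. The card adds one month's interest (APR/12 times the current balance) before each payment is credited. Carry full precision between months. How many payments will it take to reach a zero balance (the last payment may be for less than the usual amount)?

61 months

Monthly rate r = 15%/12 = 1.25% = 0.0125.
Recurrence: B ← B·(1+r) − €205.00.
Month 1: interest €108.12; balance after payment €8,553.12.
Month 2: interest €106.91; balance after payment €8,455.04.
Closed form: n = −ln(1 − rB₀/P)/ln(1+r) = −ln(0.47256)/ln(1.0125) ≈ 60.341, so the balance reaches zero during payment 61.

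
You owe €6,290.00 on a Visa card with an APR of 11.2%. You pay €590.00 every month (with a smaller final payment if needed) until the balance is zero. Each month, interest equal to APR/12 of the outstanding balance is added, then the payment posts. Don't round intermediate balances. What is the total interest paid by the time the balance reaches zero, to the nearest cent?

€366.80

Monthly rate r = 11.2%/12 = 0.933333% = 0.00933333.
Payoff takes n = ⌈−ln(1 − rB₀/P)/ln(1+r)⌉ = ⌈11.282⌉ = 12 payments; the last is €166.80.
Total paid = 11·€590.00 + €166.80 = €6,656.80.
Total interest = total paid − principal = €6,656.80 − €6,290.00 = €366.80.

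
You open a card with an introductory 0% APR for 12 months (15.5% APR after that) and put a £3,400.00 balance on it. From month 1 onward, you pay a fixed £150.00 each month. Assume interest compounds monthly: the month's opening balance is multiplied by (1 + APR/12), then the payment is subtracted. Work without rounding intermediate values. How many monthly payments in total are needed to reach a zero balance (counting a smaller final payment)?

24 payments

Promo months 1–12 at r₀ = 0%/12 = 0; months 13+ at r₁ = 15.5%/12 = 0.0129167.
After month 12 (no interest yet): B = £3,400.00 − 12·£150.00 = £1,600.00.
Then at r₁ with £150.00/mo: n₂ = −ln(1 − r₁·B/P)/ln(1+r₁) ≈ 11.55 → 12 more payments.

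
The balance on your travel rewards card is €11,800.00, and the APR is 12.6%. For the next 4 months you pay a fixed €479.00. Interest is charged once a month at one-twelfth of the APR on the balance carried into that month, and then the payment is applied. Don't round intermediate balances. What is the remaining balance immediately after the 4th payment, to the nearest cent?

Monthly rate r = 12.6%/12 = 1.05% = 0.0105.
Each month: B ← B·(1+r) − €479.00.
Month 1: interest €123.90; balance after payment €11,444.90.
Month 2: interest €120.17; balance after payment €11,086.07.
Month 3: interest €116.40; balance after payment €10,723.48.
Month 4: interest €112.60; balance after payment €10,357.07.

€10,357.07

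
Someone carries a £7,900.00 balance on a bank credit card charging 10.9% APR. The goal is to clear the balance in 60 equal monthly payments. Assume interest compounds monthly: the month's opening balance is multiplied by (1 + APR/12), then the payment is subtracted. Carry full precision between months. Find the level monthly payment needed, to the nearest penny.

Monthly rate r = 10.9%/12 = 0.908333% = 0.00908333.
Level-payment amortization: P = B₀·r / (1 − (1+r)^(−n)) = 7900.00·0.00908333 / (1 − 1.00908^(−60)).
Denominator 1 − (1+r)^(−60) = 0.418729863.
P = 71.7583 / 0.418729863 ≈ 171.37.

£171.37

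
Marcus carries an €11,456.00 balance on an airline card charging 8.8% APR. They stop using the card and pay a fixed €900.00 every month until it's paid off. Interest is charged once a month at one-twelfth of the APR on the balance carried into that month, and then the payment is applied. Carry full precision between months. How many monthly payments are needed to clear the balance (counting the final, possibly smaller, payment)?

Monthly rate r = 8.8%/12 = 0.733333% = 0.00733333.
Recurrence: B ← B·(1+r) − €900.00.
Month 1: interest €84.01; balance after payment €10,640.01.
Month 2: interest €78.03; balance after payment €9,818.04.
Closed form: n = −ln(1 − rB₀/P)/ln(1+r) = −ln(0.90665)/ln(1.00733) ≈ 13.412, so the balance reaches zero during payment 14.

14 payments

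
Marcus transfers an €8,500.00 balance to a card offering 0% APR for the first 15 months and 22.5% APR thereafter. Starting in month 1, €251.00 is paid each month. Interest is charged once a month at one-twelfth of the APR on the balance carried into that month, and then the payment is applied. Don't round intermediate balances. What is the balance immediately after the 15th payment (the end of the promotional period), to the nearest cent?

€4,735.00

Promo months 1–15 at r₀ = 0%/12 = 0; months 16+ at r₁ = 22.5%/12 = 0.01875.
After month 15 (no interest yet): B = €8,500.00 − 15·€251.00 = €4,735.00.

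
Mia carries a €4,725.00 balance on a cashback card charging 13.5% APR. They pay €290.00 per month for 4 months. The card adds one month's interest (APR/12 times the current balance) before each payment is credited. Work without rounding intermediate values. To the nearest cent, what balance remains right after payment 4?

Monthly rate r = 13.5%/12 = 1.125% = 0.01125.
Each month: B ← B·(1+r) − €290.00.
Month 1: interest €53.16; balance after payment €4,488.16.
Month 2: interest €50.49; balance after payment €4,248.65.
Month 3: interest €47.80; balance after payment €4,006.45.
Month 4: interest €45.07; balance after payment €3,761.52.

€3,761.52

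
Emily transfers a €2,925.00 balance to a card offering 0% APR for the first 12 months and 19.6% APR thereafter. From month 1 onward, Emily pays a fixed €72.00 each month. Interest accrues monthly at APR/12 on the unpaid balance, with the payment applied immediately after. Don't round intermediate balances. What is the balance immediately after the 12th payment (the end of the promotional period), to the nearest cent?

Promo months 1–12 at r₀ = 0%/12 = 0; months 13+ at r₁ = 19.6%/12 = 0.0163333.
After month 12 (no interest yet): B = €2,925.00 − 12·€72.00 = €2,061.00.

€2,061.00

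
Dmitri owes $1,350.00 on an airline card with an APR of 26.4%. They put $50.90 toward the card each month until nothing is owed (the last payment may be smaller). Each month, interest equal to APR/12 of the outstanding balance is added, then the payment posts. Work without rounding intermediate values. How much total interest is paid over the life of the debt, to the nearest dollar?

Monthly rate r = 26.4%/12 = 2.2% = 0.022.
Payoff takes n = ⌈−ln(1 − rB₀/P)/ln(1+r)⌉ = ⌈40.248⌉ = 41 payments; the last is $12.74.
Total paid = 40·$50.90 + $12.74 = $2,048.74.
Total interest = total paid − principal = $2,048.74 − $1,350.00 = $698.74.

$699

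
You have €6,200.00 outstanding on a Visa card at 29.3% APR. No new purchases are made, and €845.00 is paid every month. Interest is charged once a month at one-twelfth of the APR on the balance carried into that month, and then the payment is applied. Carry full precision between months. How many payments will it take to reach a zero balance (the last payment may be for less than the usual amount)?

Monthly rate r = 29.3%/12 = 2.44167% = 0.0244167.
Recurrence: B ← B·(1+r) − €845.00.
Month 1: interest €151.38; balance after payment €5,506.38.
Month 2: interest €134.45; balance after payment €4,795.83.
Closed form: n = −ln(1 − rB₀/P)/ln(1+r) = −ln(0.82085)/ln(1.02442) ≈ 8.184, so the balance reaches zero during payment 9.

9 months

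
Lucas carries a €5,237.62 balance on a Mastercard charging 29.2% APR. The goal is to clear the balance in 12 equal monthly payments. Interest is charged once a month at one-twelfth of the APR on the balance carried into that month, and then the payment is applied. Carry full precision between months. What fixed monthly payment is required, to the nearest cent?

€508.54

Monthly rate r = 29.2%/12 = 2.43333% = 0.0243333.
Level-payment amortization: P = B₀·r / (1 − (1+r)^(−n)) = 5237.62·0.0243333 / (1 − 1.02433^(−12)).
Denominator 1 − (1+r)^(−12) = 0.250616143.
P = 127.449 / 0.250616143 ≈ 508.54.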